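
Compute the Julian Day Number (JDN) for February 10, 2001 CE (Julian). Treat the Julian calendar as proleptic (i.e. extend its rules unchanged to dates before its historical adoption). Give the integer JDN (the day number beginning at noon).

2451964

In the Gregorian calendar the same day is 23 February 2001.
JDN 2451545 is 1 January 2000 CE (Gregorian); the target day is +419 days from there, so JDN = 2451964.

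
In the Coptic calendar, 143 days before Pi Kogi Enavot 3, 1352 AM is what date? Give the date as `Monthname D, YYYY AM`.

Parmouti 10, 1352 AM

JDN of Pi Kogi Enavot 3, 1352 AM = 2318845.
2318845 − 143 = 2318702.
JDN 2318702 in the Coptic calendar is Parmouti 10, 1352 AM.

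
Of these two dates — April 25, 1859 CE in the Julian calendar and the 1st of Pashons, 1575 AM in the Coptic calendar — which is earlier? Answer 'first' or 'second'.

first

Converting both to JDN: 2400172 vs 2400173; the smaller is the first.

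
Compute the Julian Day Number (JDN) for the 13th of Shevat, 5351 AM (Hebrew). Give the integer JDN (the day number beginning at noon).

2302198

In the Gregorian calendar the same day is 7 February 1591.
JDN 2400001 is 17 November 1858 CE (Gregorian), MJD 0; the target day is −97803 days from there, so JDN = 2302198.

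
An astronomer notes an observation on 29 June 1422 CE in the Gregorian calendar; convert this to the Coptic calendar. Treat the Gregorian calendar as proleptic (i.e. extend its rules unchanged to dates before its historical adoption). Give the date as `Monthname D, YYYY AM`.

Paoni 26, 1138 AM

Julian Day Number of the source date = 2240614.
Converting JDN 2240614 to the Coptic calendar gives 26 Paoni 1138 AM.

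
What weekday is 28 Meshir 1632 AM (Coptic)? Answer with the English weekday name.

Tuesday

This is JDN 2420930 (7 March 1916 Gregorian).
2420930 ≡ 1 (mod 7); counting from Monday = 0 gives Tuesday.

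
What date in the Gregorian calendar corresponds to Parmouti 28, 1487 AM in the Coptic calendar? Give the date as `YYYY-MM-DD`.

1771-05-04

Both dates share Julian Day Number 2368028; in the Gregorian calendar that is 4 May 1771 CE.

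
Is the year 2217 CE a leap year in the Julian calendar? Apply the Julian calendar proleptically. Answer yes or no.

2217 mod 4 = 1, so it is a common year in the Julian calendar.

no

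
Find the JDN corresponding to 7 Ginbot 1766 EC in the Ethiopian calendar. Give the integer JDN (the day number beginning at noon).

Equivalently 13 May 1774 (Gregorian).
JDN 2299161 is 15 October 1582 CE (Gregorian); the target day is +69972 days from there, so JDN = 2369133.

2369133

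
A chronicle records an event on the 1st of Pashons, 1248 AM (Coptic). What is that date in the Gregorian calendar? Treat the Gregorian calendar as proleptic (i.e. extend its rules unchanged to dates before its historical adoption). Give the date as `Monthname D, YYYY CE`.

Julian Day Number of the source date = 2280737.
Converting JDN 2280737 to the Gregorian calendar gives 6 May 1532 CE.

May 6, 1532 CE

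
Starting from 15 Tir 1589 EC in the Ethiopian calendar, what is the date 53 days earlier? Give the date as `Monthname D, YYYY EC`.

Hidar 22, 1589 EC

The starting date is JDN 2304372; 2304372 − 53 = 2304319.
JDN 2304319 corresponds to Hidar 22, 1589 EC.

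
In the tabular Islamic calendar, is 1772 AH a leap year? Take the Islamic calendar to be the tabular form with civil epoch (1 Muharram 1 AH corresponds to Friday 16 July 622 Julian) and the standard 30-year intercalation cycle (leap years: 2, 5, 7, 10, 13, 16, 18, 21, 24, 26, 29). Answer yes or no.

yes

Year 1772 AH is year 2 of its 30-year cycle; leap positions are 2, 5, 7, 10, 13, 16, 18, 21, 24, 26, 29, so it is a leap year (355 days).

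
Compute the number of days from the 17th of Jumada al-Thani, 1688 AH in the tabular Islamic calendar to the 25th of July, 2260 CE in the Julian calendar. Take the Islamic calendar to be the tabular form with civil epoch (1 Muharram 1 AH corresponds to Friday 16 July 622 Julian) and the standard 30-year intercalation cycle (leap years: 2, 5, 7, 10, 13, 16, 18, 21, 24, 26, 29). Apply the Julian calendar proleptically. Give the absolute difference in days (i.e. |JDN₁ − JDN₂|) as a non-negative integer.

308

JDN of the first date = 2546421.
JDN of the second date = 2546729.
|2546729 − 2546421| = 308.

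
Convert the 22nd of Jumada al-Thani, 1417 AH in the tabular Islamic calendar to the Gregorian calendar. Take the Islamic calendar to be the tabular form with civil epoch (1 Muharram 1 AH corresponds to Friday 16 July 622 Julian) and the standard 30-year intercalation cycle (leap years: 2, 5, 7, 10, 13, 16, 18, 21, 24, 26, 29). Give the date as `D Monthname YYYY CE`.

Both dates share Julian Day Number 2450392; in the Gregorian calendar that is 4 November 1996 CE.

4 November 1996 CE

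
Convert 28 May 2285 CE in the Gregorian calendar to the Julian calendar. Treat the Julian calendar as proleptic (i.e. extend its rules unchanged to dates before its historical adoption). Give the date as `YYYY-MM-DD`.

2285-05-13

At this point the Julian calendar is 15 days behind the Gregorian.
28 May 2285 Gregorian − 15 days → 13 May 2285 Julian.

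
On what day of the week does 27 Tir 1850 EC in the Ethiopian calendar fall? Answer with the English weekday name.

Wednesday

This is JDN 2399714 (3 February 1858 Gregorian).
JDN 2399714 mod 7 = 2, and JDN 0 was a Monday, so this is a Wednesday.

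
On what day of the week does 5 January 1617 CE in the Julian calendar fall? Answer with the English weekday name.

Sunday

Equivalently 15 January 1617 Gregorian, JDN 2311672.
2311672 ≡ 6 (mod 7); counting from Monday = 0 gives Sunday.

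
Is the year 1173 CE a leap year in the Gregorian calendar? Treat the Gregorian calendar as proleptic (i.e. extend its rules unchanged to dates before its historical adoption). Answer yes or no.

no

1173 is not divisible by 4, so it is a common year.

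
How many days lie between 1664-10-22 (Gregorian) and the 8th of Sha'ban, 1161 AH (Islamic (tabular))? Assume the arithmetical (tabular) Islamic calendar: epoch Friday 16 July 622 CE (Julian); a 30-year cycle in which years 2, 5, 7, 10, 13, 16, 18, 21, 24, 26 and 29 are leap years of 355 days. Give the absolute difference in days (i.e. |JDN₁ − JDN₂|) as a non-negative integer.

First date → JDN 2329119; second date → JDN 2359719.
The interval is |2329119 − 2359719| = 30600 days.

30600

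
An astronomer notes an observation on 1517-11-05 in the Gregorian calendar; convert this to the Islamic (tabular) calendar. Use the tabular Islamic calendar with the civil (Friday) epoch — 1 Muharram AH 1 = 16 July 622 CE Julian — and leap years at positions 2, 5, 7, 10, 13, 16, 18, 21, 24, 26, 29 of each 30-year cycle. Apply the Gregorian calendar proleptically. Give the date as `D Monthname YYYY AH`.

Both dates share Julian Day Number 2275441; in the tabular Islamic calendar that is 10 Shawwal 923 AH.

10 Shawwal 923 AH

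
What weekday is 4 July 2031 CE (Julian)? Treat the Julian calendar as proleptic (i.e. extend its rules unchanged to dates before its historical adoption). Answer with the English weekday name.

Equivalently 17 July 2031 Gregorian, JDN 2463065.
2463065 ≡ 3 (mod 7); counting from Monday = 0 gives Thursday.

Thursday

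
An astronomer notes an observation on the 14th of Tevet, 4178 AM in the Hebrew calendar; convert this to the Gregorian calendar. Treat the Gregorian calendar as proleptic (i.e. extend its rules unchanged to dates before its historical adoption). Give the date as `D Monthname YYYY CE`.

10 December 417 CE

Both dates share Julian Day Number 1873710; in the Gregorian calendar that is 10 December 417 CE.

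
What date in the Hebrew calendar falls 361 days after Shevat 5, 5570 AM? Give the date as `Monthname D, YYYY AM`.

JDN of Shevat 5, 5570 AM = 2382158.
2382158 + 361 = 2382519.
JDN 2382519 in the Hebrew calendar is Tevet 10, 5571 AM.

Tevet 10, 5571 AM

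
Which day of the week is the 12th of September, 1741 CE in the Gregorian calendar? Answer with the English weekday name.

2357202 ≡ 1 (mod 7); counting from Monday = 0 gives Tuesday.

Tuesday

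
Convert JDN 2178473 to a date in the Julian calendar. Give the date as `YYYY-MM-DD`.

1252-05-02

The proleptic Gregorian equivalent of JDN 2178473 is 9 May 1252.
In the Julian calendar that day is 1252-05-02.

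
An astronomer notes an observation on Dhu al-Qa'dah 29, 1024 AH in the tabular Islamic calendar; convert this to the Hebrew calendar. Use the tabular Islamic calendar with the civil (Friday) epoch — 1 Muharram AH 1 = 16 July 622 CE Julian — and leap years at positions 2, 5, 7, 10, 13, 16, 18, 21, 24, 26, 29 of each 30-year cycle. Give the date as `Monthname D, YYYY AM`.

Kislev 29, 5376 AM

The source date corresponds to 20 December 1615 in the Gregorian calendar (JDN 2311280).
That day falls on 29 Kislev 5376 AM in the Hebrew calendar.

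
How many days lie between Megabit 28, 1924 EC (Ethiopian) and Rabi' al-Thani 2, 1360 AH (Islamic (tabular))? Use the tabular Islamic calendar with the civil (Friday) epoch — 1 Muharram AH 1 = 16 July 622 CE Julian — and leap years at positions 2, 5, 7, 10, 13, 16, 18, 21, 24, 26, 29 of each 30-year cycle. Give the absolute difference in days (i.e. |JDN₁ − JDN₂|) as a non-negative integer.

JDN of the first date = 2426804.
JDN of the second date = 2430114.
|2430114 − 2426804| = 3310.

3310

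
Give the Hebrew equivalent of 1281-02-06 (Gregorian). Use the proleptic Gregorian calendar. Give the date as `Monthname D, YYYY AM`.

Both dates share Julian Day Number 2188973; in the Hebrew calendar that is 9 Adar I 5041 AM.

Adar I 9, 5041 AM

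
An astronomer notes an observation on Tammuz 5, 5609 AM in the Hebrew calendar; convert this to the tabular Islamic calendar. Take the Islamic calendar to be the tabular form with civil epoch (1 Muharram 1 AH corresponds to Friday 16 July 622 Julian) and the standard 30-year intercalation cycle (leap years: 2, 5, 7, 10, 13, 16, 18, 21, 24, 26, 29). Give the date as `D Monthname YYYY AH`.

4 Sha'ban 1265 AH

Both dates share Julian Day Number 2396569; in the tabular Islamic calendar that is 4 Sha'ban 1265 AH.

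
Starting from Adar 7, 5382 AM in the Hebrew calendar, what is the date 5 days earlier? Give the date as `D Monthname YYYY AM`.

Counting 5 days back from JDN 2313531 reaches JDN 2313526, which is 2 Adar 5382 AM.

2 Adar 5382 AM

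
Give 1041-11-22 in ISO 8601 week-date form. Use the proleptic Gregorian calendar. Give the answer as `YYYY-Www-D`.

1041-W47-1

The weekday is Monday (ISO weekday 1).
That Monday belongs to ISO week 47 of ISO year 1041.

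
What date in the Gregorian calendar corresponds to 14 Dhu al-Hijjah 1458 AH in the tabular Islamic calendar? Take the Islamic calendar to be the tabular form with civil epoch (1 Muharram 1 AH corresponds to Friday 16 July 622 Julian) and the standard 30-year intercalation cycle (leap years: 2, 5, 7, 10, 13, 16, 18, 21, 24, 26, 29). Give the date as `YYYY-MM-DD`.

2037-01-31

Both dates share Julian Day Number 2465090; in the Gregorian calendar that is 31 January 2037 CE.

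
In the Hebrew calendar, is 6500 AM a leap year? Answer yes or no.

Hebrew year 6500 is year 2 of its 19-year Metonic cycle; leap years are at positions 3, 6, 8, 11, 14, 17, 19, so it is a common year (12 months).

no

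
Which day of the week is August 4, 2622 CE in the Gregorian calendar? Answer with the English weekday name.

Sunday

2678941 ≡ 6 (mod 7); counting from Monday = 0 gives Sunday.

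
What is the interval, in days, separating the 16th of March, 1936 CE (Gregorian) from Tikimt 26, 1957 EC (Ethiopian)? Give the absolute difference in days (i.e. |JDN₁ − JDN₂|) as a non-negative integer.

First date → JDN 2428244; second date → JDN 2438705.
The interval is |2428244 − 2438705| = 10461 days.

10461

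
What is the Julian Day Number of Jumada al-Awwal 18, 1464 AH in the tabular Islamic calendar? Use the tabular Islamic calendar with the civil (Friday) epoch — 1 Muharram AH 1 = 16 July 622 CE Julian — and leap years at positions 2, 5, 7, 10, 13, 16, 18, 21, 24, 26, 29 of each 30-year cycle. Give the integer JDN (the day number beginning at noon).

2467013

Equivalently 8 May 2042 (Gregorian).
JDN 2299161 is 15 October 1582 CE (Gregorian); the target day is +167852 days from there, so JDN = 2467013.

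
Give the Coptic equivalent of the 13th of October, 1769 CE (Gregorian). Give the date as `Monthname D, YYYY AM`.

Both dates share Julian Day Number 2367460; in the Coptic calendar that is 5 Paopi 1486 AM.

Paopi 5, 1486 AM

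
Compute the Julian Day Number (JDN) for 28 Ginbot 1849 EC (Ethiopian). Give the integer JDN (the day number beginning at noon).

In the Gregorian calendar the same day is 4 June 1857.
JDN 2299161 is 15 October 1582 CE (Gregorian); the target day is +100309 days from there, so JDN = 2399470.

2399470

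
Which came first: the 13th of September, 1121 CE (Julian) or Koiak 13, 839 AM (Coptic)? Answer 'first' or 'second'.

Converting both to JDN: 2130759 vs 2131211; the smaller is the first.

first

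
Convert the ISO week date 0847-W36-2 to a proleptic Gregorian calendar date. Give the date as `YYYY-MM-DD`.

0847-09-03

ISO week 1 of 847 is the week containing the first Thursday of 847.
Week 36, day 2 (Tuesday) lands on 0847-09-03.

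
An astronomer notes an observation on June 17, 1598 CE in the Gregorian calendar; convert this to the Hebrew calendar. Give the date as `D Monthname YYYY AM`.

13 Sivan 5358 AM

Julian Day Number of the source date = 2304885.
Converting JDN 2304885 to the Hebrew calendar gives 13 Sivan 5358 AM.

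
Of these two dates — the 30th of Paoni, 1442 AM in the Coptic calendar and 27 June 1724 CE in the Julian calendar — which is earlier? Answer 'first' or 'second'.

The two dates have Julian Day Numbers 2351654 and 2350927 respectively.
Since 2350927 < 2351654, the second date comes first.

second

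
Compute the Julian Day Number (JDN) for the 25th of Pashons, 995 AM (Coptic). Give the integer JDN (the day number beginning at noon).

In the proleptic Gregorian calendar the same day is 27 May 1279.
JDN 2400001 is 17 November 1858 CE (Gregorian), MJD 0; the target day is −211649 days from there, so JDN = 2188352.

2188352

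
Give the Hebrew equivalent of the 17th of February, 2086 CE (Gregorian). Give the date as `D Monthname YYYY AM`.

3 Adar 5846 AM

Both dates share Julian Day Number 2483004; in the Hebrew calendar that is 3 Adar 5846 AM.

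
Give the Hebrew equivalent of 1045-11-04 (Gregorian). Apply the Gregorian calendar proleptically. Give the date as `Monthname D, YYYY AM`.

Both dates share Julian Day Number 2103046; in the Hebrew calendar that is 16 Cheshvan 4806 AM.

Cheshvan 16, 4806 AM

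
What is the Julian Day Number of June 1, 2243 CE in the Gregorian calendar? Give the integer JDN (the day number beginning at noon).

2540450

JDN 2451545 is 1 January 2000 CE (Gregorian); the target day is +88905 days from there, so JDN = 2540450.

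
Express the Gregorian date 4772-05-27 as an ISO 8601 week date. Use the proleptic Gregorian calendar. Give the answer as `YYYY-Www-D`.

4772-W21-6

The weekday is Saturday (ISO weekday 6).
That Saturday belongs to ISO week 21 of ISO year 4772.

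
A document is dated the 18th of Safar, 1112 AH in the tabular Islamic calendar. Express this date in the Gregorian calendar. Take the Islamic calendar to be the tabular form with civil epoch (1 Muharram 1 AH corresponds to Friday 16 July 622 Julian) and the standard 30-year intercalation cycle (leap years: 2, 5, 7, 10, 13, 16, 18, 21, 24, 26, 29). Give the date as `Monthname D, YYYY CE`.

August 4, 1700 CE

Julian Day Number of the source date = 2342188.
Converting JDN 2342188 to the Gregorian calendar gives 4 August 1700 CE.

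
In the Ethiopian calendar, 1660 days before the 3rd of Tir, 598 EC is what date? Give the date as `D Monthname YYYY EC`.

JDN of the 3rd of Tir, 598 EC = 1942397.
1942397 − 1660 = 1940737.
JDN 1940737 in the Ethiopian calendar is 19 Sene 593 EC.

19 Sene 593 EC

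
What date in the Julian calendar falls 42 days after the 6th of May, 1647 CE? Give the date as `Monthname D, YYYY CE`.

June 17, 1647 CE

JDN of the 6th of May, 1647 CE = 2322750.
2322750 + 42 = 2322792.
JDN 2322792 in the Julian calendar is June 17, 1647 CE.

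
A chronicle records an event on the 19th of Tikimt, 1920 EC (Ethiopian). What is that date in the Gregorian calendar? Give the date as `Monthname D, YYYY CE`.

October 30, 1927 CE

Both dates share Julian Day Number 2425184; in the Gregorian calendar that is 30 October 1927 CE.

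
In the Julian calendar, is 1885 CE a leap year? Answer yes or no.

no

1885 mod 4 = 1, so it is a common year in the Julian calendar.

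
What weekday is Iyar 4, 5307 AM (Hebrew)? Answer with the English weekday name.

This is JDN 2286213 (4 May 1547 Gregorian).
2286213 ≡ 6 (mod 7); counting from Monday = 0 gives Sunday.

Sunday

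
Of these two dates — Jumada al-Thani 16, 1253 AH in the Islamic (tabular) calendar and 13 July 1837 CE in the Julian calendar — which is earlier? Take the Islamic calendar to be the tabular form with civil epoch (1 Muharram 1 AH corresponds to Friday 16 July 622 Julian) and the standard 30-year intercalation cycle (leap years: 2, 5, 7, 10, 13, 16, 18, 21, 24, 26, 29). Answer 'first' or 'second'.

First date → JDN 2392270; second date → JDN 2392216.
JDN 2392216 < JDN 2392270, so the second date is earlier.

second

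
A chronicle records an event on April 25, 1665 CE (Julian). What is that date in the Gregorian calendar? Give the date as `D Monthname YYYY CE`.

For dates in this range the Gregorian date is 10 days ahead of the Julian.
25 April 1665 Julian + 10 days → 5 May 1665 Gregorian.

5 May 1665 CE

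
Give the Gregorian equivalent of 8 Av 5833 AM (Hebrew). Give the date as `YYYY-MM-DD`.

Julian Day Number of the source date = 2478431.
Converting JDN 2478431 to the Gregorian calendar gives 11 August 2073 CE.

2073-08-11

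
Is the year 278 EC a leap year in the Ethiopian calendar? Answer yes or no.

no

278 mod 4 = 2; in the Ethiopian calendar a year is leap when year mod 4 = 3, so it is a common year.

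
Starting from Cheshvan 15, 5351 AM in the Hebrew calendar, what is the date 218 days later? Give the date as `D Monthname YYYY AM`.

26 Sivan 5351 AM

JDN of Cheshvan 15, 5351 AM = 2302111.
2302111 + 218 = 2302329.
JDN 2302329 in the Hebrew calendar is 26 Sivan 5351 AM.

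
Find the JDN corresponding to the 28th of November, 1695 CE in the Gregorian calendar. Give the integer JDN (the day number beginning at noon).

JDN 2400001 is 17 November 1858 CE (Gregorian), MJD 0; the target day is −59523 days from there, so JDN = 2340478.

2340478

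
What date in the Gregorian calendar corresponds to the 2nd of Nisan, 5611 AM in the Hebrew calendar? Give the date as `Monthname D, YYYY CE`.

Julian Day Number of the source date = 2397217.
Converting JDN 2397217 to the Gregorian calendar gives 4 April 1851 CE.

April 4, 1851 CE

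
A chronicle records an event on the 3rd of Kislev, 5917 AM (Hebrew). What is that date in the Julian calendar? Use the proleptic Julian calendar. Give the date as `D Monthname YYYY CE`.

2 November 2156 CE

Julian Day Number of the source date = 2508843.
Converting JDN 2508843 to the Julian calendar gives 2 November 2156 CE.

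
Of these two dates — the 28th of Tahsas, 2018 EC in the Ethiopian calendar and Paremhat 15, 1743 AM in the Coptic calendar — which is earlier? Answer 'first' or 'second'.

Converting both to JDN: 2461047 vs 2461489; the smaller is the first.

first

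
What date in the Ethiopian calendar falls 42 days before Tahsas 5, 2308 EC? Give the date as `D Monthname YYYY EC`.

23 Tikimt 2308 EC

JDN of Tahsas 5, 2308 EC = 2566947.
2566947 − 42 = 2566905.
JDN 2566905 in the Ethiopian calendar is 23 Tikimt 2308 EC.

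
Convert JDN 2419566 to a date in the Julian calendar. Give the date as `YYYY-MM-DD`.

The Gregorian equivalent of JDN 2419566 is 12 June 1912.
In the Julian calendar that day is 1912-05-30.

1912-05-30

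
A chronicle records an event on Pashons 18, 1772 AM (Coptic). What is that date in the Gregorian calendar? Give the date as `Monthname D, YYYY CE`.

May 26, 2056 CE

Both dates share Julian Day Number 2472145; in the Gregorian calendar that is 26 May 2056 CE.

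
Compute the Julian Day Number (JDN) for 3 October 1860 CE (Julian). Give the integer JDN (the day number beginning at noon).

Equivalently 15 October 1860 (Gregorian).
JDN 2451545 is 1 January 2000 CE (Gregorian); the target day is −50846 days from there, so JDN = 2400699.

2400699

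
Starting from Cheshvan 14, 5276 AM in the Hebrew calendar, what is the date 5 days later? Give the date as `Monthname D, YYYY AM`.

JDN of Cheshvan 14, 5276 AM = 2274707.
2274707 + 5 = 2274712.
JDN 2274712 in the Hebrew calendar is Cheshvan 19, 5276 AM.

Cheshvan 19, 5276 AM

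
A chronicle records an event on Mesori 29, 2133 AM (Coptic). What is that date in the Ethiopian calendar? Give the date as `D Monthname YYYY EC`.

The source date corresponds to 7 September 2417 in the Gregorian calendar (JDN 2604101).
That day falls on 29 Nehase 2409 EC in the Ethiopian calendar.

29 Nehase 2409 EC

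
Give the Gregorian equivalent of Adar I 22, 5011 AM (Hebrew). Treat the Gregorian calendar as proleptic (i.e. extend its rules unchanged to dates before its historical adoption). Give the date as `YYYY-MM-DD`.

Julian Day Number of the source date = 2178031.
Converting JDN 2178031 to the Gregorian calendar gives 22 February 1251 CE.

1251-02-22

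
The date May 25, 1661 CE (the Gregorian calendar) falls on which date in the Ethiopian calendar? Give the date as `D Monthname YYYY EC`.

20 Ginbot 1653 EC

Julian Day Number of the source date = 2327873.
Converting JDN 2327873 to the Ethiopian calendar gives 20 Ginbot 1653 EC.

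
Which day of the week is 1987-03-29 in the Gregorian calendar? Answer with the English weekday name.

JDN 2446884 mod 7 = 6, and JDN 0 was a Monday, so this is a Sunday.

Sunday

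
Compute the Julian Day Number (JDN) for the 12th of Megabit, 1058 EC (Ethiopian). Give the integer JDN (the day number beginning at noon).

2110481

In the proleptic Gregorian calendar the same day is 14 March 1066.
JDN 2400001 is 17 November 1858 CE (Gregorian), MJD 0; the target day is −289520 days from there, so JDN = 2110481.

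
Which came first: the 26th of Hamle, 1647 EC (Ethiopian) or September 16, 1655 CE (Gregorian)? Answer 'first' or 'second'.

first

Converting both to JDN: 2325747 vs 2325795; the smaller is the first.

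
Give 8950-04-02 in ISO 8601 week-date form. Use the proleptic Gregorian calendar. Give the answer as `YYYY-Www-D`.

8950-W14-4

The weekday is Thursday (ISO weekday 4).
That Thursday belongs to ISO week 14 of ISO year 8950.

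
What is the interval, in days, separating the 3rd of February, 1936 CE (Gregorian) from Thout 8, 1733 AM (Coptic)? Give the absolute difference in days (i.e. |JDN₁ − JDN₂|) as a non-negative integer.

First date → JDN 2428202; second date → JDN 2457650.
The interval is |2428202 − 2457650| = 29448 days.

29448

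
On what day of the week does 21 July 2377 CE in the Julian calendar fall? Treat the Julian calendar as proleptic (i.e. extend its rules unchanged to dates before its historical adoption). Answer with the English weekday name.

Saturday

This is JDN 2589459 (6 August 2377 Gregorian).
Since JDN mod 7 = 5 (0 = Monday), the day is Saturday.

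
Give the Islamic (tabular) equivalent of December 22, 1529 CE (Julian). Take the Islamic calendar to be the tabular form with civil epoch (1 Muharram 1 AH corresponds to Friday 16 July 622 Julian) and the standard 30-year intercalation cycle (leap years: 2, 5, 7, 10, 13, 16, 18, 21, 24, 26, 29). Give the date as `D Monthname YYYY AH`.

20 Rabi' al-Thani 936 AH

Julian Day Number of the source date = 2279881.
Converting JDN 2279881 to the tabular Islamic calendar gives 20 Rabi' al-Thani 936 AH.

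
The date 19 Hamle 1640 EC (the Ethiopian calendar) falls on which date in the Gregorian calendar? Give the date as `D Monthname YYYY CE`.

Both dates share Julian Day Number 2323184; in the Gregorian calendar that is 23 July 1648 CE.

23 July 1648 CE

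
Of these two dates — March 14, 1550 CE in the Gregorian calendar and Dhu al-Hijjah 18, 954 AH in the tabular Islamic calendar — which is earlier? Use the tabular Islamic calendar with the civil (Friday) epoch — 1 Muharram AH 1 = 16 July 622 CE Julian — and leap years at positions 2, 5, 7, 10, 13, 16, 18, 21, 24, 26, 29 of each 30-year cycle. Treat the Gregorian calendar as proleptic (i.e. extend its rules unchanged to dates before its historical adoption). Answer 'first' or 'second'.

First date → JDN 2287258; second date → JDN 2286493.
JDN 2286493 < JDN 2287258, so the second date is earlier.

second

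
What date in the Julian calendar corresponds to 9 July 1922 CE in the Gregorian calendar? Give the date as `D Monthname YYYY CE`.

At this point the Julian calendar is 13 days behind the Gregorian.
9 July 1922 Gregorian − 13 days → 26 June 1922 Julian.

26 June 1922 CE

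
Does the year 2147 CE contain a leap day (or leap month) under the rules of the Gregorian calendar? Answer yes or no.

no

2147 is not divisible by 4, so it is a common year.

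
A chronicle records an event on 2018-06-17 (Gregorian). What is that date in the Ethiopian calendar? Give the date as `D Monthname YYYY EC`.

Both dates share Julian Day Number 2458287; in the Ethiopian calendar that is 10 Sene 2010 EC.

10 Sene 2010 EC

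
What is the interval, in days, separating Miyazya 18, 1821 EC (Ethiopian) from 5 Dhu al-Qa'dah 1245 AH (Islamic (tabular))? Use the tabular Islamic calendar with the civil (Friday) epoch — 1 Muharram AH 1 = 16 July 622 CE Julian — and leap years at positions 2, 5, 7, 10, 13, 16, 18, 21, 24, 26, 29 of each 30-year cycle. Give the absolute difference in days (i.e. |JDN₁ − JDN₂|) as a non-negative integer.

JDN of the first date = 2389203.
JDN of the second date = 2389571.
|2389571 − 2389203| = 368.

368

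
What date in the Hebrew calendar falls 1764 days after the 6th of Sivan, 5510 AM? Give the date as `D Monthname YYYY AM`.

JDN of the 6th of Sivan, 5510 AM = 2360395.
2360395 + 1764 = 2362159.
JDN 2362159 in the Hebrew calendar is 28 Nisan 5515 AM.

28 Nisan 5515 AM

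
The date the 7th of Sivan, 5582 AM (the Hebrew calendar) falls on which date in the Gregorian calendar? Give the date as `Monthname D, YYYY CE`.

Both dates share Julian Day Number 2386678; in the Gregorian calendar that is 27 May 1822 CE.

May 27, 1822 CE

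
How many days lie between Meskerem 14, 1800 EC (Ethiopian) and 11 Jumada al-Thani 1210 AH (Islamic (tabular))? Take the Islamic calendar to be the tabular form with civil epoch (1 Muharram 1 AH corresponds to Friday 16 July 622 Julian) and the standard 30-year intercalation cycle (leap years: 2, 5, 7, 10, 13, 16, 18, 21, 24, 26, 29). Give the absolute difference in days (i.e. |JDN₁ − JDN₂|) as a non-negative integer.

First date → JDN 2381319; second date → JDN 2377027.
The interval is |2381319 − 2377027| = 4292 days.

4292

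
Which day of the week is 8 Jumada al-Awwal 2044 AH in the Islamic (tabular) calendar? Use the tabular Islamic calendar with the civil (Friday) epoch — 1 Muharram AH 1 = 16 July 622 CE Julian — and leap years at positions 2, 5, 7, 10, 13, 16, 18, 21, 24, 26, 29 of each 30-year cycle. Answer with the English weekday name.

Sunday

Equivalently 20 January 2605 Gregorian, JDN 2672536.
Since JDN mod 7 = 6 (0 = Monday), the day is Sunday.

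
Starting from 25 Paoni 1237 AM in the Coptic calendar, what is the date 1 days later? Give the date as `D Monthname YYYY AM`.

26 Paoni 1237 AM

Counting 1 day forward from JDN 2276773 reaches JDN 2276774, which is 26 Paoni 1237 AM.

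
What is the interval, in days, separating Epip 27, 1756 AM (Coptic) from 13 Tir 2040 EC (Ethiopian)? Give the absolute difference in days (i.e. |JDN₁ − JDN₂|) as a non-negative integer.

JDN of the first date = 2466370.
JDN of the second date = 2469098.
|2469098 − 2466370| = 2728.

2728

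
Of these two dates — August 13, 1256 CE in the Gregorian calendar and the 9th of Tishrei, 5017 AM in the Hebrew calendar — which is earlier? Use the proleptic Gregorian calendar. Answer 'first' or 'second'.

first

The two dates have Julian Day Numbers 2180030 and 2180084 respectively.
Since 2180030 < 2180084, the first date comes first.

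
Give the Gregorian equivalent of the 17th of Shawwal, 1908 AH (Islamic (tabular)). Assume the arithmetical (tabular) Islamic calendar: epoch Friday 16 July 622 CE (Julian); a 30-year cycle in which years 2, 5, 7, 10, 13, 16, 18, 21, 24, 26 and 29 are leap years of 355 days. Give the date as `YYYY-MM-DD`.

Both dates share Julian Day Number 2624499; in the Gregorian calendar that is 13 July 2473 CE.

2473-07-13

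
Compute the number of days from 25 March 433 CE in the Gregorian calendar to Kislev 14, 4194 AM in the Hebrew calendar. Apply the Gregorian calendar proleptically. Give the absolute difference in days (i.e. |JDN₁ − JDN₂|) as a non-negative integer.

234

First date → JDN 1879294; second date → JDN 1879528.
The interval is |1879294 − 1879528| = 234 days.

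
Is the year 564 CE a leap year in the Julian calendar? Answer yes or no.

yes

564 mod 4 = 0, so it is a leap year in the Julian calendar.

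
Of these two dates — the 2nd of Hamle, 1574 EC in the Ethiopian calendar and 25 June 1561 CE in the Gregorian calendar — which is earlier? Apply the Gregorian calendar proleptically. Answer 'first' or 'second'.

second

First date → JDN 2299060; second date → JDN 2291379.
JDN 2291379 < JDN 2299060, so the second date is earlier.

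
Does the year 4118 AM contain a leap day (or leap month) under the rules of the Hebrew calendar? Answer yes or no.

yes

Hebrew year 4118 is year 14 of its 19-year Metonic cycle; leap years are at positions 3, 6, 8, 11, 14, 17, 19, so it is a leap year (13 months).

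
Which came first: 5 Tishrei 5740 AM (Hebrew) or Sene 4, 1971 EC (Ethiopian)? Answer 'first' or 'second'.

second

The two dates have Julian Day Numbers 2444143 and 2444036 respectively.
Since 2444036 < 2444143, the second date comes first.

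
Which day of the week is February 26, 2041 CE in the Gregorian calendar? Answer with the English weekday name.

JDN 2466577 mod 7 = 1, and JDN 0 was a Monday, so this is a Tuesday.

Tuesday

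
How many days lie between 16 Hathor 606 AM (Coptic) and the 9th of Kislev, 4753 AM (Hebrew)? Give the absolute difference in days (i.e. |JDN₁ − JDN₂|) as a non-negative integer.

37616

First date → JDN 2046081; second date → JDN 2083697.
The interval is |2046081 − 2083697| = 37616 days.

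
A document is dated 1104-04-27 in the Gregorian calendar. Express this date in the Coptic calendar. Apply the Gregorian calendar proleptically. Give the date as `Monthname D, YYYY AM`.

Parmouti 25, 820 AM

Both dates share Julian Day Number 2124404; in the Coptic calendar that is 25 Parmouti 820 AM.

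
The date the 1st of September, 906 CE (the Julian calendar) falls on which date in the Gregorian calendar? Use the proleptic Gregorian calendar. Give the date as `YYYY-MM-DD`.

The Julian–Gregorian offset here is 5 days (Julian trailing).
1 September 906 Julian + 5 days → 6 September 906 Gregorian.

0906-09-06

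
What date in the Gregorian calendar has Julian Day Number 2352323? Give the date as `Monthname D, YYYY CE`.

May 4, 1728 CE

Counting from JDN 2299161 = 15 Oct 1582 gives an offset of 53162 days.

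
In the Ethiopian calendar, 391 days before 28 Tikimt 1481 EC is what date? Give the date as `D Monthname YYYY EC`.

2 Tikimt 1480 EC

JDN of 28 Tikimt 1481 EC = 2264848.
2264848 − 391 = 2264457.
JDN 2264457 in the Ethiopian calendar is 2 Tikimt 1480 EC.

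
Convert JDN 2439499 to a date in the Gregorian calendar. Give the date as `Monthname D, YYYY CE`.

January 8, 1967 CE

JDN 2451545 is 1 Jan 2000; 2439499 is −12046 days from there.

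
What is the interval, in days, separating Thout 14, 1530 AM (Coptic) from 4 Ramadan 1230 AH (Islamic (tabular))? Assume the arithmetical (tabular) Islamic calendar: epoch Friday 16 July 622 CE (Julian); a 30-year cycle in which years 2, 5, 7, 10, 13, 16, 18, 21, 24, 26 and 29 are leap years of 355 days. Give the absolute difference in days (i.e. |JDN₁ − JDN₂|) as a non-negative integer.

First date → JDN 2383510; second date → JDN 2384196.
The interval is |2383510 − 2384196| = 686 days.

686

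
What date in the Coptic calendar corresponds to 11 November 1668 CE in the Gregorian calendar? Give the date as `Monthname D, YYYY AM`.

Both dates share Julian Day Number 2330600; in the Coptic calendar that is 5 Hathor 1385 AM.

Hathor 5, 1385 AM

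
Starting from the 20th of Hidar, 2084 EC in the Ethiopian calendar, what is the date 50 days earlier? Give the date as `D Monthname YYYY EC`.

The starting date is JDN 2485116; 2485116 − 50 = 2485066.
JDN 2485066 corresponds to 30 Meskerem 2084 EC.

30 Meskerem 2084 EC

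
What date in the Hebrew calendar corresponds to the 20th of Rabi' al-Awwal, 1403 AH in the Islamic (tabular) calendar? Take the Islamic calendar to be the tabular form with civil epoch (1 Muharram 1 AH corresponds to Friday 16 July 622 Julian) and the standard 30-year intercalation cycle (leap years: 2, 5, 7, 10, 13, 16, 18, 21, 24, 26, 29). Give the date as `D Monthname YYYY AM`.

20 Tevet 5743 AM

The source date corresponds to 5 January 1983 in the Gregorian calendar (JDN 2445340).
That day falls on 20 Tevet 5743 AM in the Hebrew calendar.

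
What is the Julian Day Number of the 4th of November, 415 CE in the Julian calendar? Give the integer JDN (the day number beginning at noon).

1872944

In the proleptic Gregorian calendar the same day is 5 November 415.
JDN 2400001 is 17 November 1858 CE (Gregorian), MJD 0; the target day is −527057 days from there, so JDN = 1872944.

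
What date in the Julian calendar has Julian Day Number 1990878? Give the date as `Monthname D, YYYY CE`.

September 23, 738 CE

The proleptic Gregorian equivalent of JDN 1990878 is 27 September 738.
In the Julian calendar that day is September 23, 738 CE.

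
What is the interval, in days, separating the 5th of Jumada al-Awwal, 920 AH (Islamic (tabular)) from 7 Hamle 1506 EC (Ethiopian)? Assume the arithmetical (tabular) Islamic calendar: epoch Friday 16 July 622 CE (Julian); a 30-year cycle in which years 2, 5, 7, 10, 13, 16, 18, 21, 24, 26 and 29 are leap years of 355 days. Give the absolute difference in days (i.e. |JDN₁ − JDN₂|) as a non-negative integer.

JDN of the first date = 2274225.
JDN of the second date = 2274228.
|2274228 − 2274225| = 3.

3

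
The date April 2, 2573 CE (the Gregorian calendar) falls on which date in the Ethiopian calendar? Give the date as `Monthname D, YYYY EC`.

Megabit 20, 2565 EC

Julian Day Number of the source date = 2660921.
Converting JDN 2660921 to the Ethiopian calendar gives 20 Megabit 2565 EC.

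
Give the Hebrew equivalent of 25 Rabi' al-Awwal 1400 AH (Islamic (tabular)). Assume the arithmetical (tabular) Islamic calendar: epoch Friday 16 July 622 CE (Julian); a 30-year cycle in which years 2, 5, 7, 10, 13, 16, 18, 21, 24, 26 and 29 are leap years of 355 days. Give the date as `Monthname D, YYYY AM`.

Both dates share Julian Day Number 2444282; in the Hebrew calendar that is 25 Shevat 5740 AM.

Shevat 25, 5740 AM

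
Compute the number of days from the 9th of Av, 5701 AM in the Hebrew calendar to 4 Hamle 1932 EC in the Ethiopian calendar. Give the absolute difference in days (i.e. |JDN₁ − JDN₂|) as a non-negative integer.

387

JDN of the first date = 2430209.
JDN of the second date = 2429822.
|2429822 − 2430209| = 387.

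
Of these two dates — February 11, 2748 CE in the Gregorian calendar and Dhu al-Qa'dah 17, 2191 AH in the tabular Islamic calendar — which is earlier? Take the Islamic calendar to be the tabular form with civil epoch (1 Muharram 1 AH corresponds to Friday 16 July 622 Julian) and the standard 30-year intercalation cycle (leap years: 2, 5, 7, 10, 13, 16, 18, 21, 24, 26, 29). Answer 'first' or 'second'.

First date → JDN 2724787; second date → JDN 2724814.
JDN 2724787 < JDN 2724814, so the first date is earlier.

first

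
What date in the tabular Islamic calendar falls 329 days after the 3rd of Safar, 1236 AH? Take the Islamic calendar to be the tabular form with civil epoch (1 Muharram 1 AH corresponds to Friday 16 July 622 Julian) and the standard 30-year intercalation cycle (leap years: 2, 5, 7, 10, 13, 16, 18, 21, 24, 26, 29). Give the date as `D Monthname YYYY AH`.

8 Muharram 1237 AH

The starting date is JDN 2386115; 2386115 + 329 = 2386444.
JDN 2386444 corresponds to 8 Muharram 1237 AH.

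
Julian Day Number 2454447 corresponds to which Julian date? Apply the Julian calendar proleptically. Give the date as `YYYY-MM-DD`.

JDN 2454447 is 12 December 2007 in the Gregorian calendar.
In the Julian calendar that day is 2007-11-29.

2007-11-29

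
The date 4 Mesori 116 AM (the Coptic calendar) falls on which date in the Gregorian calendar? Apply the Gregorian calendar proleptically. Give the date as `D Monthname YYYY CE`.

Julian Day Number of the source date = 1867367.
Converting JDN 1867367 to the Gregorian calendar gives 29 July 400 CE.

29 July 400 CE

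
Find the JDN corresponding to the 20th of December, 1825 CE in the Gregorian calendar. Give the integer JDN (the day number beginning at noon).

2387981

JDN 2400001 is 17 November 1858 CE (Gregorian), MJD 0; the target day is −12020 days from there, so JDN = 2387981.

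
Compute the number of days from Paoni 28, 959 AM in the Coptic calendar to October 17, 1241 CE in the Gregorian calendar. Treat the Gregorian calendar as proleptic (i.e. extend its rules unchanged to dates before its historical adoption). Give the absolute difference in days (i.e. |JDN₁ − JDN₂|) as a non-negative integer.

620

First date → JDN 2175236; second date → JDN 2174616.
The interval is |2175236 − 2174616| = 620 days.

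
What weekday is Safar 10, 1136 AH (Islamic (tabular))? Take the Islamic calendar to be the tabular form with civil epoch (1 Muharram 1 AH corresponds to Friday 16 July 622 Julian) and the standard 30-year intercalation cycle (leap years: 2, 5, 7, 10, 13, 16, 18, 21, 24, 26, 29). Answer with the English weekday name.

Equivalently 9 November 1723 Gregorian, JDN 2350685.
JDN 2350685 mod 7 = 1, and JDN 0 was a Monday, so this is a Tuesday.

Tuesday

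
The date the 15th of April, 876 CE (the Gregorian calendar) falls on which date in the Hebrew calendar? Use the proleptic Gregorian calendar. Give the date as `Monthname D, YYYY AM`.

Both dates share Julian Day Number 2041118; in the Hebrew calendar that is 14 Nisan 4636 AM.

Nisan 14, 4636 AM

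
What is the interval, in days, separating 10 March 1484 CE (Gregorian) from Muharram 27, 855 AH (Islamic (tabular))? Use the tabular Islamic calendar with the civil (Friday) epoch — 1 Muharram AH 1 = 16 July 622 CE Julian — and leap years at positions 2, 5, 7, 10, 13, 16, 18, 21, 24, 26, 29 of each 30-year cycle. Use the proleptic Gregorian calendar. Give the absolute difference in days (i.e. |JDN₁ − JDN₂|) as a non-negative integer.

JDN of the first date = 2263149.
JDN of the second date = 2251095.
|2251095 − 2263149| = 12054.

12054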